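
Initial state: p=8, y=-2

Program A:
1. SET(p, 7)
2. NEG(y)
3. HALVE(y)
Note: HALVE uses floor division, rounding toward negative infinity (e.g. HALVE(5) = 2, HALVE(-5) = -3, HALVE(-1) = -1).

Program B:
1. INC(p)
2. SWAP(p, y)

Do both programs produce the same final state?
No

Program A final state: p=7, y=1
Program B final state: p=-2, y=9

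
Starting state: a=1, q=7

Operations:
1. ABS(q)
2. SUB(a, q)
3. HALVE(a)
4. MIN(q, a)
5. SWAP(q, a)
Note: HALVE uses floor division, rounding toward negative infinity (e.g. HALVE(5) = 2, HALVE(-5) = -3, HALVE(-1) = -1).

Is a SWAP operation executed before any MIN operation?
No

First SWAP: step 5
First MIN: step 4
Since 5 > 4, MIN comes first.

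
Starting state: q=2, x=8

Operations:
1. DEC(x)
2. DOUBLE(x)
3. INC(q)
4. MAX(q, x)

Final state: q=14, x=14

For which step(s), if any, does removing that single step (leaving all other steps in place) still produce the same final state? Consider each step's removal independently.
Step(s) 3

Testing removal of each single step:
Without step 1: final = q=16, x=16 (different)
Without step 2: final = q=7, x=7 (different)
Without step 3: final = q=14, x=14 (same)
Without step 4: final = q=3, x=14 (different)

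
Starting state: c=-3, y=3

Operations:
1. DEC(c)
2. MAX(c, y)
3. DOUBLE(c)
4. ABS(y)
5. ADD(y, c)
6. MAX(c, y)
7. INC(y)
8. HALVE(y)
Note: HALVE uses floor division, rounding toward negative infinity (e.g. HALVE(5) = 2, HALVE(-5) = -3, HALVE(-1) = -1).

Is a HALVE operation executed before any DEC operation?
No

First HALVE: step 8
First DEC: step 1
Since 8 > 1, DEC comes first.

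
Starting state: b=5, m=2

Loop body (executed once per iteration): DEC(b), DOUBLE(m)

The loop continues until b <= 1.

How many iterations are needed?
4

Tracing iterations:
Initial: b=5, m=2
After iteration 1: b=4, m=4
After iteration 2: b=3, m=8
After iteration 3: b=2, m=16
After iteration 4: b=1, m=32
b <= 1 now holds, so the loop exits after 4 iterations.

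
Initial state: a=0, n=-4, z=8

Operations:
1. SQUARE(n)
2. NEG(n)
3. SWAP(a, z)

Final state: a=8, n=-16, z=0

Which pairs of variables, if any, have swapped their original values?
(z, a)

Comparing initial and final values:
z: 8 → 0
n: -4 → -16
a: 0 → 8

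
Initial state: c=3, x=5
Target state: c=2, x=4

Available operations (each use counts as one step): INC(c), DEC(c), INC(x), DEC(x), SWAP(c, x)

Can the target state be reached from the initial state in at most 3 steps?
Yes

Path (2 steps): DEC(c) → DEC(x)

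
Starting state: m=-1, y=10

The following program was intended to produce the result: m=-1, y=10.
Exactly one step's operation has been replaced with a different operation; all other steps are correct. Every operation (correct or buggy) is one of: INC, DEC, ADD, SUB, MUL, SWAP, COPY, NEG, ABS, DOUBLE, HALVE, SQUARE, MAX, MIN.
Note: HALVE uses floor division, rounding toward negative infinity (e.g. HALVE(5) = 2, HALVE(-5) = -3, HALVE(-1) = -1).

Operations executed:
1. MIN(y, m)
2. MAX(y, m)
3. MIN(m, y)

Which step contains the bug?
Step 1

Trace with buggy code:
Initial: m=-1, y=10
After step 1: m=-1, y=-1
After step 2: m=-1, y=-1
After step 3: m=-1, y=-1
Actual final m=-1, y=-1 ≠ expected m=-1, y=10.
Step 1 is the only position where a single-operation replacement can produce the expected result.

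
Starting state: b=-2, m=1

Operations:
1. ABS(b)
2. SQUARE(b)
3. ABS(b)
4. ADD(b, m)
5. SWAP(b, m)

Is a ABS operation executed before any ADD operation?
Yes

First ABS: step 1
First ADD: step 4
Since 1 < 4, ABS comes first.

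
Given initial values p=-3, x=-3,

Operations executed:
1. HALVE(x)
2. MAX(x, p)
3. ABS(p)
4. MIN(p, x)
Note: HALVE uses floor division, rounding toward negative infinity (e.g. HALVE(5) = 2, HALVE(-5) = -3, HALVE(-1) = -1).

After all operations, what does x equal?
x = -2

Tracing execution:
Step 1: HALVE(x) → x = -2
Step 2: MAX(x, p) → x = -2
Step 3: ABS(p) → x = -2
Step 4: MIN(p, x) → x = -2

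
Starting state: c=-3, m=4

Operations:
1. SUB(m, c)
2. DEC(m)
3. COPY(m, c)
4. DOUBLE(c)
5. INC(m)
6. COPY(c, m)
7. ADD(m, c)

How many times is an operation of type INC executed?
1

Counting INC operations:
Step 5: INC(m) ← INC
Total: 1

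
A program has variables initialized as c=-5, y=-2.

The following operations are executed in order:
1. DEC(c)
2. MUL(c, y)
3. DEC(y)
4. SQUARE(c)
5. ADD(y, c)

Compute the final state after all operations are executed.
{c: 144, y: 141}

Step-by-step execution:
Initial: c=-5, y=-2
After step 1 (DEC(c)): c=-6, y=-2
After step 2 (MUL(c, y)): c=12, y=-2
After step 3 (DEC(y)): c=12, y=-3
After step 4 (SQUARE(c)): c=144, y=-3
After step 5 (ADD(y, c)): c=144, y=141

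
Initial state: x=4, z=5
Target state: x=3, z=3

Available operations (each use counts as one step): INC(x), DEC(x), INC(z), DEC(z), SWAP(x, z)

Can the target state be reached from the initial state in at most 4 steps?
Yes

Path (3 steps): DEC(x) → DEC(z) → DEC(z)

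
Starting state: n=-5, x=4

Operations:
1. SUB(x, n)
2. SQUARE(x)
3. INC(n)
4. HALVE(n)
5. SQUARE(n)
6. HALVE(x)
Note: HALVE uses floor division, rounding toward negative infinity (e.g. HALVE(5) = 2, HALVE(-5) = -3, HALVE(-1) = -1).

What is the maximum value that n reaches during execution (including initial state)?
4

Values of n at each step:
Initial: n = -5
After step 1: n = -5
After step 2: n = -5
After step 3: n = -4
After step 4: n = -2
After step 5: n = 4 ← maximum
After step 6: n = 4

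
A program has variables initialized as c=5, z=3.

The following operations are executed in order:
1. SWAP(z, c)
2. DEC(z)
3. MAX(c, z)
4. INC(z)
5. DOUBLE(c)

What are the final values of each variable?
{c: 8, z: 5}

Step-by-step execution:
Initial: c=5, z=3
After step 1 (SWAP(z, c)): c=3, z=5
After step 2 (DEC(z)): c=3, z=4
After step 3 (MAX(c, z)): c=4, z=4
After step 4 (INC(z)): c=4, z=5
After step 5 (DOUBLE(c)): c=8, z=5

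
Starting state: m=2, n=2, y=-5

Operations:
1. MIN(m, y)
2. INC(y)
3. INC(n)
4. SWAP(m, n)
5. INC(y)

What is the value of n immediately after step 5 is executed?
n = -5

Tracing n through execution:
Initial: n = 2
After step 1 (MIN(m, y)): n = 2
After step 2 (INC(y)): n = 2
After step 3 (INC(n)): n = 3
After step 4 (SWAP(m, n)): n = -5
After step 5 (INC(y)): n = -5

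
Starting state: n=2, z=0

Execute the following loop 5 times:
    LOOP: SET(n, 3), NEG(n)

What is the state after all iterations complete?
n=-3, z=0

Iteration trace:
Start: n=2, z=0
After iteration 1: n=-3, z=0
After iteration 2: n=-3, z=0
After iteration 3: n=-3, z=0
After iteration 4: n=-3, z=0
After iteration 5: n=-3, z=0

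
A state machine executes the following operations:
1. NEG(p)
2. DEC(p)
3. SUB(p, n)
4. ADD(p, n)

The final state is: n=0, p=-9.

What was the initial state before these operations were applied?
n=0, p=8

Working backwards:
Final state: n=0, p=-9
Before step 4 (ADD(p, n)): n=0, p=-9
Before step 3 (SUB(p, n)): n=0, p=-9
Before step 2 (DEC(p)): n=0, p=-8
Before step 1 (NEG(p)): n=0, p=8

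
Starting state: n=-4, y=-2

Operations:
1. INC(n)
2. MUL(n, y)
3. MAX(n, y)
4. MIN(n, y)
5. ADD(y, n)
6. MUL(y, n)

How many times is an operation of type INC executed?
1

Counting INC operations:
Step 1: INC(n) ← INC
Total: 1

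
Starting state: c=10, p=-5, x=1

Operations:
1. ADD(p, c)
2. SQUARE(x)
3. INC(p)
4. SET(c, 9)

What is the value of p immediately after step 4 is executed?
p = 6

Tracing p through execution:
Initial: p = -5
After step 1 (ADD(p, c)): p = 5
After step 2 (SQUARE(x)): p = 5
After step 3 (INC(p)): p = 6
After step 4 (SET(c, 9)): p = 6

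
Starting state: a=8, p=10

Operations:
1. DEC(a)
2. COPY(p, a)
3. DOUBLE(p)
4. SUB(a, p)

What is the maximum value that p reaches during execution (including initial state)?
14

Values of p at each step:
Initial: p = 10
After step 1: p = 10
After step 2: p = 7
After step 3: p = 14 ← maximum
After step 4: p = 14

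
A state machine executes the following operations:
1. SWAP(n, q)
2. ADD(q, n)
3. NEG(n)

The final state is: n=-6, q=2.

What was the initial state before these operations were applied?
n=-4, q=6

Working backwards:
Final state: n=-6, q=2
Before step 3 (NEG(n)): n=6, q=2
Before step 2 (ADD(q, n)): n=6, q=-4
Before step 1 (SWAP(n, q)): n=-4, q=6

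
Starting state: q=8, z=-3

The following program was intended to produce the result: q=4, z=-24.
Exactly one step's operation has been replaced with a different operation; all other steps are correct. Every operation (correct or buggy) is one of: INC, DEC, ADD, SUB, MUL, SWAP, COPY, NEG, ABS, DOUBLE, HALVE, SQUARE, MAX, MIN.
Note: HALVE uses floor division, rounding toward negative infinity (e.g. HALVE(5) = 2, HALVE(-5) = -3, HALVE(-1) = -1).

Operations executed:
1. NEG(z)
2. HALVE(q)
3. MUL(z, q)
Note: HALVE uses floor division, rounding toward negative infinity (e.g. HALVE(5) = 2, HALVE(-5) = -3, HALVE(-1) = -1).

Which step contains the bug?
Step 1

Trace with buggy code:
Initial: q=8, z=-3
After step 1: q=8, z=3
After step 2: q=4, z=3
After step 3: q=4, z=12
Actual final q=4, z=12 ≠ expected q=4, z=-24.
Step 1 is the only position where a single-operation replacement can produce the expected result.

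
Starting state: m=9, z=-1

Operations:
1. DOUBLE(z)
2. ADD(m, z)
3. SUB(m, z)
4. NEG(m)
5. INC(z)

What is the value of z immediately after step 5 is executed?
z = -1

Tracing z through execution:
Initial: z = -1
After step 1 (DOUBLE(z)): z = -2
After step 2 (ADD(m, z)): z = -2
After step 3 (SUB(m, z)): z = -2
After step 4 (NEG(m)): z = -2
After step 5 (INC(z)): z = -1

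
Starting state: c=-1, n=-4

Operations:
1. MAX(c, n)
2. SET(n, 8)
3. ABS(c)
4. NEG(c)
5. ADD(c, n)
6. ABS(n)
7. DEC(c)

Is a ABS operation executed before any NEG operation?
Yes

First ABS: step 3
First NEG: step 4
Since 3 < 4, ABS comes first.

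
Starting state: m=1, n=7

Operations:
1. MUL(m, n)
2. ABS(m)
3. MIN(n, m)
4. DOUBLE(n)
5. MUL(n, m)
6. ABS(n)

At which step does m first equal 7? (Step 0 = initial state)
Step 1

Tracing m:
Initial: m = 1
After step 1: m = 7 ← first occurrence
After step 2: m = 7
After step 3: m = 7
After step 4: m = 7
After step 5: m = 7
After step 6: m = 7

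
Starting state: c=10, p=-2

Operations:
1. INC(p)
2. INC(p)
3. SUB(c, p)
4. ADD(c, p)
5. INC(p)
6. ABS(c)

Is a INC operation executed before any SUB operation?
Yes

First INC: step 1
First SUB: step 3
Since 1 < 3, INC comes first.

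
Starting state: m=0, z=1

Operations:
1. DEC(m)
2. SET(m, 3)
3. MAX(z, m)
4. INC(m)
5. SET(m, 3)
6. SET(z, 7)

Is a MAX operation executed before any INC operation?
Yes

First MAX: step 3
First INC: step 4
Since 3 < 4, MAX comes first.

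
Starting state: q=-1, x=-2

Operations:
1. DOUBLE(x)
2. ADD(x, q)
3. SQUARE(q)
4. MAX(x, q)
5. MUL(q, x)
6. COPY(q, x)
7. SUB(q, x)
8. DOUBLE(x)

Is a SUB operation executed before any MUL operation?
No

First SUB: step 7
First MUL: step 5
Since 7 > 5, MUL comes first.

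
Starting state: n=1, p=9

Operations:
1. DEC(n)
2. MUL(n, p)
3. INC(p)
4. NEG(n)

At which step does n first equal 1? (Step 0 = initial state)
Step 0

Tracing n:
Initial: n = 1 ← first occurrence
After step 1: n = 0
After step 2: n = 0
After step 3: n = 0
After step 4: n = 0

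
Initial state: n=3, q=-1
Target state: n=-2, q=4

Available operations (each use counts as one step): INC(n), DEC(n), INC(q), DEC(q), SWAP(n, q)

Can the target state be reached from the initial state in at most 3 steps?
Yes

Path (3 steps): INC(n) → DEC(q) → SWAP(n, q)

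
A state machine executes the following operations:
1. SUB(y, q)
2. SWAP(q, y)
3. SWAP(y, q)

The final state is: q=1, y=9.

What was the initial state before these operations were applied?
q=1, y=10

Working backwards:
Final state: q=1, y=9
Before step 3 (SWAP(y, q)): q=9, y=1
Before step 2 (SWAP(q, y)): q=1, y=9
Before step 1 (SUB(y, q)): q=1, y=10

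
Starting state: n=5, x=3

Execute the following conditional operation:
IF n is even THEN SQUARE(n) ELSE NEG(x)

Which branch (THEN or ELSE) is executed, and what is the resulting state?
Branch: ELSE, Final state: n=5, x=-3

Evaluating condition: n is even
Condition is False, so ELSE branch executes
After NEG(x): n=5, x=-3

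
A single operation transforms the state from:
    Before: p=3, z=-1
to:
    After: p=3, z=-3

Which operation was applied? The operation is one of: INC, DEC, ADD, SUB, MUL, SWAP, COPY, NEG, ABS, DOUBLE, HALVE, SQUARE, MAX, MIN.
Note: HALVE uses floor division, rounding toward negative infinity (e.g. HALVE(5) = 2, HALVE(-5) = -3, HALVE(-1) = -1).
MUL(z, p)

Analyzing the change:
Before: p=3, z=-1
After: p=3, z=-3
Variable z changed from -1 to -3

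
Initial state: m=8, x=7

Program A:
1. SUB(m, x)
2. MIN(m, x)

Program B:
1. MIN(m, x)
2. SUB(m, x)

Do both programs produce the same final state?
No

Program A final state: m=1, x=7
Program B final state: m=0, x=7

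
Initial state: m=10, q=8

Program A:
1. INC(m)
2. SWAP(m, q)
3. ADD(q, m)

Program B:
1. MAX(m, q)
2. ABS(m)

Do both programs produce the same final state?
No

Program A final state: m=8, q=19
Program B final state: m=10, q=8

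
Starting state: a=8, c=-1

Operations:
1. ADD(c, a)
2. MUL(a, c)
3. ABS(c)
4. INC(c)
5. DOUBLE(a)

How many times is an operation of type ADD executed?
1

Counting ADD operations:
Step 1: ADD(c, a) ← ADD
Total: 1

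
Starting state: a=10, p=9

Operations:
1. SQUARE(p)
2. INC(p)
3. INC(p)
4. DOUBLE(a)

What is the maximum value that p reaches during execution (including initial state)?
83

Values of p at each step:
Initial: p = 9
After step 1: p = 81
After step 2: p = 82
After step 3: p = 83 ← maximum
After step 4: p = 83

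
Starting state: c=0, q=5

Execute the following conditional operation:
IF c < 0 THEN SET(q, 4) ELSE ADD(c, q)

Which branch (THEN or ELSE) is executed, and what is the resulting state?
Branch: ELSE, Final state: c=5, q=5

Evaluating condition: c < 0
c = 0
Condition is False, so ELSE branch executes
After ADD(c, q): c=5, q=5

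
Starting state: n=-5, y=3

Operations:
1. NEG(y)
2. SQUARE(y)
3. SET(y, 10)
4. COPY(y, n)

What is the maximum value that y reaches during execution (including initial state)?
10

Values of y at each step:
Initial: y = 3
After step 1: y = -3
After step 2: y = 9
After step 3: y = 10 ← maximum
After step 4: y = -5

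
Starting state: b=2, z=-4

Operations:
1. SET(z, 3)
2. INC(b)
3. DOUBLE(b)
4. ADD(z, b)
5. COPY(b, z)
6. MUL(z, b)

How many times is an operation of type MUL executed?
1

Counting MUL operations:
Step 6: MUL(z, b) ← MUL
Total: 1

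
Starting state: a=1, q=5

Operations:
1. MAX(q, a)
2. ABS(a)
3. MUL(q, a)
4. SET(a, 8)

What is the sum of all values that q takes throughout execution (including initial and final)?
25

Values of q at each step:
Initial: q = 5
After step 1: q = 5
After step 2: q = 5
After step 3: q = 5
After step 4: q = 5
Sum = 5 + 5 + 5 + 5 + 5 = 25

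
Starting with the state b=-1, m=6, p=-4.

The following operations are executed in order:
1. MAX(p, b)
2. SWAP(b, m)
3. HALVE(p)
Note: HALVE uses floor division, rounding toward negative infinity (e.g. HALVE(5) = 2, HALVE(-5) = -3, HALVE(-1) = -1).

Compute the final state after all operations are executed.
{b: 6, m: -1, p: -1}

Step-by-step execution:
Initial: b=-1, m=6, p=-4
After step 1 (MAX(p, b)): b=-1, m=6, p=-1
After step 2 (SWAP(b, m)): b=6, m=-1, p=-1
After step 3 (HALVE(p)): b=6, m=-1, p=-1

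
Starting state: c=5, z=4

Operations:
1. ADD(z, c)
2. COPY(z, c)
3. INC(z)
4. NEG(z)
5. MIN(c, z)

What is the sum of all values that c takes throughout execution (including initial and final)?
19

Values of c at each step:
Initial: c = 5
After step 1: c = 5
After step 2: c = 5
After step 3: c = 5
After step 4: c = 5
After step 5: c = -6
Sum = 5 + 5 + 5 + 5 + 5 + -6 = 19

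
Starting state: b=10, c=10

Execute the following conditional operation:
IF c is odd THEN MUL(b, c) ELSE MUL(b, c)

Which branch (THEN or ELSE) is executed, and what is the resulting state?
Branch: ELSE, Final state: b=100, c=10

Evaluating condition: c is odd
Condition is False, so ELSE branch executes
After MUL(b, c): b=100, c=10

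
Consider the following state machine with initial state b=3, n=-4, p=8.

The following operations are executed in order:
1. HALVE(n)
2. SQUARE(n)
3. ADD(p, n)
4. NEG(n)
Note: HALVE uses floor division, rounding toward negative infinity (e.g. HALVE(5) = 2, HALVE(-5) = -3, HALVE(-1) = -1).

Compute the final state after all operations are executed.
{b: 3, n: -4, p: 12}

Step-by-step execution:
Initial: b=3, n=-4, p=8
After step 1 (HALVE(n)): b=3, n=-2, p=8
After step 2 (SQUARE(n)): b=3, n=4, p=8
After step 3 (ADD(p, n)): b=3, n=4, p=12
After step 4 (NEG(n)): b=3, n=-4, p=12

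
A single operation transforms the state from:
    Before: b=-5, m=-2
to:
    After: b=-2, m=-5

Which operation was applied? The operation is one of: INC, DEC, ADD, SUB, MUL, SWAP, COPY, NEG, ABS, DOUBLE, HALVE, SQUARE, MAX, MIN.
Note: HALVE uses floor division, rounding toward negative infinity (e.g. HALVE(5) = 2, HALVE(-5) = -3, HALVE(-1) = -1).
SWAP(b, m)

Analyzing the change:
Before: b=-5, m=-2
After: b=-2, m=-5
Variable b changed from -5 to -2
Variable m changed from -2 to -5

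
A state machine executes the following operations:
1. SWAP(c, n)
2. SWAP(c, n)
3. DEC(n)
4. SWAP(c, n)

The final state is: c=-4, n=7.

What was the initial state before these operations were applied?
c=7, n=-3

Working backwards:
Final state: c=-4, n=7
Before step 4 (SWAP(c, n)): c=7, n=-4
Before step 3 (DEC(n)): c=7, n=-3
Before step 2 (SWAP(c, n)): c=-3, n=7
Before step 1 (SWAP(c, n)): c=7, n=-3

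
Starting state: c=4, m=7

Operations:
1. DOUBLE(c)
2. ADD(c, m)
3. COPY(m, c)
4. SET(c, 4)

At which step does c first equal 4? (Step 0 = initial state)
Step 0

Tracing c:
Initial: c = 4 ← first occurrence
After step 1: c = 8
After step 2: c = 15
After step 3: c = 15
After step 4: c = 4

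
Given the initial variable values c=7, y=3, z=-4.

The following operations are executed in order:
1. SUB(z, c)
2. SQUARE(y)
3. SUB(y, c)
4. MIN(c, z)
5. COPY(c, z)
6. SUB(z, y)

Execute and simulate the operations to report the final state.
{c: -11, y: 2, z: -13}

Step-by-step execution:
Initial: c=7, y=3, z=-4
After step 1 (SUB(z, c)): c=7, y=3, z=-11
After step 2 (SQUARE(y)): c=7, y=9, z=-11
After step 3 (SUB(y, c)): c=7, y=2, z=-11
After step 4 (MIN(c, z)): c=-11, y=2, z=-11
After step 5 (COPY(c, z)): c=-11, y=2, z=-11
After step 6 (SUB(z, y)): c=-11, y=2, z=-13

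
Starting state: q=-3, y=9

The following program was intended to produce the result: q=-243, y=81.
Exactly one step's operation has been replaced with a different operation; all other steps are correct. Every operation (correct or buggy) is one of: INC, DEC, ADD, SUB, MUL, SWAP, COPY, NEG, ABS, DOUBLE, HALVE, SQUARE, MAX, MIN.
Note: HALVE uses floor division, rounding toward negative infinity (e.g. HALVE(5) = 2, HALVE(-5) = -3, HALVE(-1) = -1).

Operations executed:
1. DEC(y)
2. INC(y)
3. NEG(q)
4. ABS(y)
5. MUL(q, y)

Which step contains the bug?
Step 3

Trace with buggy code:
Initial: q=-3, y=9
After step 1: q=-3, y=8
After step 2: q=-3, y=9
After step 3: q=3, y=9
After step 4: q=3, y=9
After step 5: q=27, y=9
Actual final q=27, y=9 ≠ expected q=-243, y=81.
Step 3 is the only position where a single-operation replacement can produce the expected result.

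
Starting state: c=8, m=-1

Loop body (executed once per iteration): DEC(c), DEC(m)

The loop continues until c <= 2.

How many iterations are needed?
6

Tracing iterations:
Initial: c=8, m=-1
After iteration 1: c=7, m=-2
After iteration 2: c=6, m=-3
After iteration 3: c=5, m=-4
After iteration 4: c=4, m=-5
After iteration 5: c=3, m=-6
After iteration 6: c=2, m=-7
c <= 2 now holds, so the loop exits after 6 iterations.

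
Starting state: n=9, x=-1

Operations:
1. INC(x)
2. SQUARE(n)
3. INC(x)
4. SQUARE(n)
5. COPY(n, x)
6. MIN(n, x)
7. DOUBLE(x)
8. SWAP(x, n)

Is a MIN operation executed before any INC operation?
No

First MIN: step 6
First INC: step 1
Since 6 > 1, INC comes first.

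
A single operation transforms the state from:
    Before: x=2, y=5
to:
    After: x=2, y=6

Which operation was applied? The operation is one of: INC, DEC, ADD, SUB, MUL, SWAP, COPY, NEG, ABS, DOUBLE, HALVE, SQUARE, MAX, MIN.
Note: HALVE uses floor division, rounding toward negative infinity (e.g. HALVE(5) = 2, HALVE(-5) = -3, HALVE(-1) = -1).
INC(y)

Analyzing the change:
Before: x=2, y=5
After: x=2, y=6
Variable y changed from 5 to 6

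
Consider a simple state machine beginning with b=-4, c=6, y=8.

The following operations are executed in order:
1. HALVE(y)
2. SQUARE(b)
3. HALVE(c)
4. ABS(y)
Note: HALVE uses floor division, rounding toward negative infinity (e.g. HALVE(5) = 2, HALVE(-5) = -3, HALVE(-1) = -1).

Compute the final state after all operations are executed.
{b: 16, c: 3, y: 4}

Step-by-step execution:
Initial: b=-4, c=6, y=8
After step 1 (HALVE(y)): b=-4, c=6, y=4
After step 2 (SQUARE(b)): b=16, c=6, y=4
After step 3 (HALVE(c)): b=16, c=3, y=4
After step 4 (ABS(y)): b=16, c=3, y=4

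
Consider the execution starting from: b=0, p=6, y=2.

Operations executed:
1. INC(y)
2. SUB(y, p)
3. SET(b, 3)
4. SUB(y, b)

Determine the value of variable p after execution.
p = 6

Tracing execution:
Step 1: INC(y) → p = 6
Step 2: SUB(y, p) → p = 6
Step 3: SET(b, 3) → p = 6
Step 4: SUB(y, b) → p = 6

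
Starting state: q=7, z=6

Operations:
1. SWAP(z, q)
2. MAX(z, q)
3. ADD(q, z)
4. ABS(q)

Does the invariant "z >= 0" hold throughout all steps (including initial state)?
Yes

The invariant holds at every step.

State at each step:
Initial: q=7, z=6
After step 1: q=6, z=7
After step 2: q=6, z=7
After step 3: q=13, z=7
After step 4: q=13, z=7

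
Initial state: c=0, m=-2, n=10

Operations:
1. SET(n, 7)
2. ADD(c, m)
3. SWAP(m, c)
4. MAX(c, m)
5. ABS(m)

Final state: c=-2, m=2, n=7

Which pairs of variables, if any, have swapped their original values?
None

Comparing initial and final values:
m: -2 → 2
n: 10 → 7
c: 0 → -2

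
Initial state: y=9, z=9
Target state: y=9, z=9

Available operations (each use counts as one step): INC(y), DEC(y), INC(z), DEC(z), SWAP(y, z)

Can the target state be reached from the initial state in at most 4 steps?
Yes

Path (0 steps): 0 steps (already at target)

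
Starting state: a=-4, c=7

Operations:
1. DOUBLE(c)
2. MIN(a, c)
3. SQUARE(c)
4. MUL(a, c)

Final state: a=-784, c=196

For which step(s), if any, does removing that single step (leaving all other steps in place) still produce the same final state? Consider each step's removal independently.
Step(s) 2

Testing removal of each single step:
Without step 1: final = a=-196, c=49 (different)
Without step 2: final = a=-784, c=196 (same)
Without step 3: final = a=-56, c=14 (different)
Without step 4: final = a=-4, c=196 (different)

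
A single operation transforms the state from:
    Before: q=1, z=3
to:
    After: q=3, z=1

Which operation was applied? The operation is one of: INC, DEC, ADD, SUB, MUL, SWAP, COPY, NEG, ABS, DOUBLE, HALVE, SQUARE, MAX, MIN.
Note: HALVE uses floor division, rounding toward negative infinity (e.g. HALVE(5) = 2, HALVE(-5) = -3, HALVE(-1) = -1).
SWAP(q, z)

Analyzing the change:
Before: q=1, z=3
After: q=3, z=1
Variable q changed from 1 to 3
Variable z changed from 3 to 1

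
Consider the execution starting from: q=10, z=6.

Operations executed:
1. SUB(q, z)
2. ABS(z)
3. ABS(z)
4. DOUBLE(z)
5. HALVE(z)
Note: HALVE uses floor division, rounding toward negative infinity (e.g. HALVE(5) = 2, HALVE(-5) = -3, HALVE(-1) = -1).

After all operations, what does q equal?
q = 4

Tracing execution:
Step 1: SUB(q, z) → q = 4
Step 2: ABS(z) → q = 4
Step 3: ABS(z) → q = 4
Step 4: DOUBLE(z) → q = 4
Step 5: HALVE(z) → q = 4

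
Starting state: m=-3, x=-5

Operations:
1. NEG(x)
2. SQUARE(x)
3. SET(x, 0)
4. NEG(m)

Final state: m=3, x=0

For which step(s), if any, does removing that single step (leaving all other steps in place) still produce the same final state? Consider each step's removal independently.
Step(s) 1, 2

Testing removal of each single step:
Without step 1: final = m=3, x=0 (same)
Without step 2: final = m=3, x=0 (same)
Without step 3: final = m=3, x=25 (different)
Without step 4: final = m=-3, x=0 (different)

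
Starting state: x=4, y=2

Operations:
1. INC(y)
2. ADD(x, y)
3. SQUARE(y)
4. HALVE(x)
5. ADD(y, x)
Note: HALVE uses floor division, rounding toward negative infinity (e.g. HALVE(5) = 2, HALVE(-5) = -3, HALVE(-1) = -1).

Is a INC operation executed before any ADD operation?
Yes

First INC: step 1
First ADD: step 2
Since 1 < 2, INC comes first.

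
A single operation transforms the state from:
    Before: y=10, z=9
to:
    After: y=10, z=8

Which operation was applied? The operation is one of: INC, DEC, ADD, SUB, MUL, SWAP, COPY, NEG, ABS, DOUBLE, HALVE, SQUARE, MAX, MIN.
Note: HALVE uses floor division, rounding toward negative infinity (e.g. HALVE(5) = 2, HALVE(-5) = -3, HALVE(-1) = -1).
DEC(z)

Analyzing the change:
Before: y=10, z=9
After: y=10, z=8
Variable z changed from 9 to 8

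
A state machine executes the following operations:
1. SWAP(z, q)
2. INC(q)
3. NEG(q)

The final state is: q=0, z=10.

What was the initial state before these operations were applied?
q=10, z=-1

Working backwards:
Final state: q=0, z=10
Before step 3 (NEG(q)): q=0, z=10
Before step 2 (INC(q)): q=-1, z=10
Before step 1 (SWAP(z, q)): q=10, z=-1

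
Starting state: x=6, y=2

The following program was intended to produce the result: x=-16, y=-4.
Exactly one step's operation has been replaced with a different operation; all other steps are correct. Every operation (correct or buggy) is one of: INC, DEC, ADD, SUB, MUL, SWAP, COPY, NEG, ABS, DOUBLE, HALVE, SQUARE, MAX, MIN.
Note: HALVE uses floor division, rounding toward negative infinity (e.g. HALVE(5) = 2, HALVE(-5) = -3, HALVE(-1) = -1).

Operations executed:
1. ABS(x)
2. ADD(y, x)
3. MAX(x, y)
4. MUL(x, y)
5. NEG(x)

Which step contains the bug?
Step 1

Trace with buggy code:
Initial: x=6, y=2
After step 1: x=6, y=2
After step 2: x=6, y=8
After step 3: x=8, y=8
After step 4: x=64, y=8
After step 5: x=-64, y=8
Actual final x=-64, y=8 ≠ expected x=-16, y=-4.
Step 1 is the only position where a single-operation replacement can produce the expected result.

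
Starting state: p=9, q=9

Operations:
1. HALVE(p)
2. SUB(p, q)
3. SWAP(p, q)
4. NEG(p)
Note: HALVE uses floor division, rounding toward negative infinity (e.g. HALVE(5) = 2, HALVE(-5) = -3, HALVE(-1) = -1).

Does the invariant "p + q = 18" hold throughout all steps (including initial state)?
No, violated after step 1

The invariant is violated after step 1.

State at each step:
Initial: p=9, q=9
After step 1: p=4, q=9
After step 2: p=-5, q=9
After step 3: p=9, q=-5
After step 4: p=-9, q=-5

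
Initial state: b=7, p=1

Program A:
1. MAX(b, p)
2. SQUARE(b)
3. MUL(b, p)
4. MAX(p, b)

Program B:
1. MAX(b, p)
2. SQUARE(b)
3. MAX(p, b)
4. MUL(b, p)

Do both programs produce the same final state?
No

Program A final state: b=49, p=49
Program B final state: b=2401, p=49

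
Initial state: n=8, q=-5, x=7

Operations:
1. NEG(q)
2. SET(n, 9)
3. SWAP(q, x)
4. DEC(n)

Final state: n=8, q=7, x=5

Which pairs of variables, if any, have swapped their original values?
None

Comparing initial and final values:
n: 8 → 8
x: 7 → 5
q: -5 → 7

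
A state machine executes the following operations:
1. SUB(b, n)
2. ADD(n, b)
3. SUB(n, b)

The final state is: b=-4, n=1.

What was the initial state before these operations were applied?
b=-3, n=1

Working backwards:
Final state: b=-4, n=1
Before step 3 (SUB(n, b)): b=-4, n=-3
Before step 2 (ADD(n, b)): b=-4, n=1
Before step 1 (SUB(b, n)): b=-3, n=1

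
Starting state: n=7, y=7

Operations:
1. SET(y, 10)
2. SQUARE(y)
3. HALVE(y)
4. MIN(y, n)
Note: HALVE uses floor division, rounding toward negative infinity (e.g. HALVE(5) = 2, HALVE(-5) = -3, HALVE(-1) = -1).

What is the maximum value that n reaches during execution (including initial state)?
7

Values of n at each step:
Initial: n = 7 ← maximum
After step 1: n = 7
After step 2: n = 7
After step 3: n = 7
After step 4: n = 7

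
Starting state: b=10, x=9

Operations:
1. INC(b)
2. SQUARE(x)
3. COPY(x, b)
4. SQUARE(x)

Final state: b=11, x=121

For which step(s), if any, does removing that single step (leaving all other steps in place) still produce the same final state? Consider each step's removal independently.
Step(s) 2

Testing removal of each single step:
Without step 1: final = b=10, x=100 (different)
Without step 2: final = b=11, x=121 (same)
Without step 3: final = b=11, x=6561 (different)
Without step 4: final = b=11, x=11 (different)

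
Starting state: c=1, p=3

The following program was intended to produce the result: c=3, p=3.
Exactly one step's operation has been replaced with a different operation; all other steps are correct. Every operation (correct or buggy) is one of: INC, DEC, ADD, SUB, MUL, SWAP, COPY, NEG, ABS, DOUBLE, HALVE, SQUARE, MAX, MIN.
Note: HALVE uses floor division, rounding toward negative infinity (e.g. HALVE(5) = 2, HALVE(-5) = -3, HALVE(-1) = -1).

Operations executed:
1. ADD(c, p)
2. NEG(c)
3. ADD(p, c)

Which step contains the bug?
Step 3

Trace with buggy code:
Initial: c=1, p=3
After step 1: c=4, p=3
After step 2: c=-4, p=3
After step 3: c=-4, p=-1
Actual final c=-4, p=-1 ≠ expected c=3, p=3.
Step 3 is the only position where a single-operation replacement can produce the expected result.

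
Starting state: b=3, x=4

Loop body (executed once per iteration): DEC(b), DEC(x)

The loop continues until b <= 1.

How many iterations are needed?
2

Tracing iterations:
Initial: b=3, x=4
After iteration 1: b=2, x=3
After iteration 2: b=1, x=2
b <= 1 now holds, so the loop exits after 2 iterations.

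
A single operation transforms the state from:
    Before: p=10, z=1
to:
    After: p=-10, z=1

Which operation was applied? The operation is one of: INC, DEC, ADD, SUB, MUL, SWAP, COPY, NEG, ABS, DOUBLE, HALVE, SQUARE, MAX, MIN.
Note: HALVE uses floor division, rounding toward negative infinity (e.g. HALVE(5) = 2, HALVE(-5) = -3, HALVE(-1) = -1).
NEG(p)

Analyzing the change:
Before: p=10, z=1
After: p=-10, z=1
Variable p changed from 10 to -10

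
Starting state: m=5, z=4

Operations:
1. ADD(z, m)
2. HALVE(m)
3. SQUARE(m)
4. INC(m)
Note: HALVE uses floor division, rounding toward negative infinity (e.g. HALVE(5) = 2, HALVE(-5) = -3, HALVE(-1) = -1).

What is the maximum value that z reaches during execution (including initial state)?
9

Values of z at each step:
Initial: z = 4
After step 1: z = 9 ← maximum
After step 2: z = 9
After step 3: z = 9
After step 4: z = 9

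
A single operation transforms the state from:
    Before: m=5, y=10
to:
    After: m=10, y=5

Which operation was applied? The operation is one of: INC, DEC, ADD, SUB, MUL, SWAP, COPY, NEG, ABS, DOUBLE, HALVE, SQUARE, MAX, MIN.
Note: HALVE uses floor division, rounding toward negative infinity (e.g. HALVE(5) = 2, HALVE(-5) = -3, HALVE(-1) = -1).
SWAP(m, y)

Analyzing the change:
Before: m=5, y=10
After: m=10, y=5
Variable m changed from 5 to 10
Variable y changed from 10 to 5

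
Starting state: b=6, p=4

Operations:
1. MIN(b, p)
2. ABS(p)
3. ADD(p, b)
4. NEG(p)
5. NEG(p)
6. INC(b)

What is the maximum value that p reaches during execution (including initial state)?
8

Values of p at each step:
Initial: p = 4
After step 1: p = 4
After step 2: p = 4
After step 3: p = 8 ← maximum
After step 4: p = -8
After step 5: p = 8
After step 6: p = 8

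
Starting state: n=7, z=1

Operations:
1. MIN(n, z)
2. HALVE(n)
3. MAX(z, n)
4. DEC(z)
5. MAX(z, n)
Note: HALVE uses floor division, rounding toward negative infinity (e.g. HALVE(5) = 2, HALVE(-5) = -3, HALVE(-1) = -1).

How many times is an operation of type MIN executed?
1

Counting MIN operations:
Step 1: MIN(n, z) ← MIN
Total: 1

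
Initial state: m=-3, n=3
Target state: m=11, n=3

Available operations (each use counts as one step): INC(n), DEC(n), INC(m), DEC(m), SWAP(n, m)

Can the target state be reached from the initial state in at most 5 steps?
No

The target state cannot be reached within 5 steps.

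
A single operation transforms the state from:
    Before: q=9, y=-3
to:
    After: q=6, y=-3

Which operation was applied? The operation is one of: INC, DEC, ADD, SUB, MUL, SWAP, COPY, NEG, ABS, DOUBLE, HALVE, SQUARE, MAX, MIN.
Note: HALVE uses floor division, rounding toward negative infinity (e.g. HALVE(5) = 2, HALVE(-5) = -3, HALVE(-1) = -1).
ADD(q, y)

Analyzing the change:
Before: q=9, y=-3
After: q=6, y=-3
Variable q changed from 9 to 6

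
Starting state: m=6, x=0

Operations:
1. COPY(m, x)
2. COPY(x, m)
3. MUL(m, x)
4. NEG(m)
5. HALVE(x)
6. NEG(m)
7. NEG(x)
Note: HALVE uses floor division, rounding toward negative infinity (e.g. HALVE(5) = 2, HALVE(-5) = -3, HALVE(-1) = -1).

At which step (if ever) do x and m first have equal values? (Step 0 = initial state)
Step 1

x and m first become equal after step 1.

Comparing values at each step:
Initial: x=0, m=6
After step 1: x=0, m=0 ← equal!
After step 2: x=0, m=0 ← equal!
After step 3: x=0, m=0 ← equal!
After step 4: x=0, m=0 ← equal!
After step 5: x=0, m=0 ← equal!
After step 6: x=0, m=0 ← equal!
After step 7: x=0, m=0 ← equal!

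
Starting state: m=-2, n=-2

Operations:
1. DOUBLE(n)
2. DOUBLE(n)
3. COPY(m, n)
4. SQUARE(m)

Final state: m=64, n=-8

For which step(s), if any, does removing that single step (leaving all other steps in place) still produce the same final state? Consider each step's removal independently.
None - removing any single step changes the final result

Testing removal of each single step:
Without step 1: final = m=16, n=-4 (different)
Without step 2: final = m=16, n=-4 (different)
Without step 3: final = m=4, n=-8 (different)
Without step 4: final = m=-8, n=-8 (different)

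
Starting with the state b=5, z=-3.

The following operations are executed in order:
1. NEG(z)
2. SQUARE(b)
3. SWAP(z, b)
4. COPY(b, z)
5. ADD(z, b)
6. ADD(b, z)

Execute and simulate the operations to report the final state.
{b: 75, z: 50}

Step-by-step execution:
Initial: b=5, z=-3
After step 1 (NEG(z)): b=5, z=3
After step 2 (SQUARE(b)): b=25, z=3
After step 3 (SWAP(z, b)): b=3, z=25
After step 4 (COPY(b, z)): b=25, z=25
After step 5 (ADD(z, b)): b=25, z=50
After step 6 (ADD(b, z)): b=75, z=50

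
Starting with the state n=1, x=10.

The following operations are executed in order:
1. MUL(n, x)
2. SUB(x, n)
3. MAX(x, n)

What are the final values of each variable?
{n: 10, x: 10}

Step-by-step execution:
Initial: n=1, x=10
After step 1 (MUL(n, x)): n=10, x=10
After step 2 (SUB(x, n)): n=10, x=0
After step 3 (MAX(x, n)): n=10, x=10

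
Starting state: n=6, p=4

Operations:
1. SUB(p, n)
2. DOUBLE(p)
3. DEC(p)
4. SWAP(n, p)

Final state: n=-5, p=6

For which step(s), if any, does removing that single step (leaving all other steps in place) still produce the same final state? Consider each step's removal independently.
None - removing any single step changes the final result

Testing removal of each single step:
Without step 1: final = n=7, p=6 (different)
Without step 2: final = n=-3, p=6 (different)
Without step 3: final = n=-4, p=6 (different)
Without step 4: final = n=6, p=-5 (different)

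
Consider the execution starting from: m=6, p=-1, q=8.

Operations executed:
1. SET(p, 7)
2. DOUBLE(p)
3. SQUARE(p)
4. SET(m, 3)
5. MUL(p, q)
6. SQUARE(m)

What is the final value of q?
q = 8

Tracing execution:
Step 1: SET(p, 7) → q = 8
Step 2: DOUBLE(p) → q = 8
Step 3: SQUARE(p) → q = 8
Step 4: SET(m, 3) → q = 8
Step 5: MUL(p, q) → q = 8
Step 6: SQUARE(m) → q = 8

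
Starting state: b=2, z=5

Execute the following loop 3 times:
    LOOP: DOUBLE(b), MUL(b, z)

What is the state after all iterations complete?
b=2000, z=5

Iteration trace:
Start: b=2, z=5
After iteration 1: b=20, z=5
After iteration 2: b=200, z=5
After iteration 3: b=2000, z=5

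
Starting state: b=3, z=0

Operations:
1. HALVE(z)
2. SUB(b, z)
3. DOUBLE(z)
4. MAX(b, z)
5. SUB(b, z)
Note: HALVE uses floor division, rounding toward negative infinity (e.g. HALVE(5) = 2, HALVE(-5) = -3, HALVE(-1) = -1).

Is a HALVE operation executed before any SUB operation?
Yes

First HALVE: step 1
First SUB: step 2
Since 1 < 2, HALVE comes first.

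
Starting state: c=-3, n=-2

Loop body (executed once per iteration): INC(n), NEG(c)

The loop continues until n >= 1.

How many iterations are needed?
3

Tracing iterations:
Initial: c=-3, n=-2
After iteration 1: c=3, n=-1
After iteration 2: c=-3, n=0
After iteration 3: c=3, n=1
n >= 1 now holds, so the loop exits after 3 iterations.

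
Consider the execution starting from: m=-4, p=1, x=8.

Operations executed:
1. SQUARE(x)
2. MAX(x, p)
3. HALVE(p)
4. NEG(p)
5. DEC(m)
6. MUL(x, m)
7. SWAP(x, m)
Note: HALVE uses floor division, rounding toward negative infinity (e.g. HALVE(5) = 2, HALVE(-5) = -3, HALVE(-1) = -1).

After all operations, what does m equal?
m = -320

Tracing execution:
Step 1: SQUARE(x) → m = -4
Step 2: MAX(x, p) → m = -4
Step 3: HALVE(p) → m = -4
Step 4: NEG(p) → m = -4
Step 5: DEC(m) → m = -5
Step 6: MUL(x, m) → m = -5
Step 7: SWAP(x, m) → m = -320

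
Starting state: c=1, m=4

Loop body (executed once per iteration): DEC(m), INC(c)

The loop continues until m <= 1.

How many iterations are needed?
3

Tracing iterations:
Initial: c=1, m=4
After iteration 1: c=2, m=3
After iteration 2: c=3, m=2
After iteration 3: c=4, m=1
m <= 1 now holds, so the loop exits after 3 iterations.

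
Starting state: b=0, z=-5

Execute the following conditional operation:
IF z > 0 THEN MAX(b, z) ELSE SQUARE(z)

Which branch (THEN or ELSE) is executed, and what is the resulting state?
Branch: ELSE, Final state: b=0, z=25

Evaluating condition: z > 0
z = -5
Condition is False, so ELSE branch executes
After SQUARE(z): b=0, z=25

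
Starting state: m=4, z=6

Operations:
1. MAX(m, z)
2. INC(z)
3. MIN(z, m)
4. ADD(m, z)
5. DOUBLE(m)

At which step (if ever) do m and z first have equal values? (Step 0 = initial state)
Step 1

m and z first become equal after step 1.

Comparing values at each step:
Initial: m=4, z=6
After step 1: m=6, z=6 ← equal!
After step 2: m=6, z=7
After step 3: m=6, z=6 ← equal!
After step 4: m=12, z=6
After step 5: m=24, z=6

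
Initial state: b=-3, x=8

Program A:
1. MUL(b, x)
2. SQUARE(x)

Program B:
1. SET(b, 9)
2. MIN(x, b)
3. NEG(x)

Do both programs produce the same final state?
No

Program A final state: b=-24, x=64
Program B final state: b=9, x=-8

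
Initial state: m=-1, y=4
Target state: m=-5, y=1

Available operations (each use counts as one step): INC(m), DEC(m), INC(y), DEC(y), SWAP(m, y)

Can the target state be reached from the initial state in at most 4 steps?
No

The target state cannot be reached within 4 steps.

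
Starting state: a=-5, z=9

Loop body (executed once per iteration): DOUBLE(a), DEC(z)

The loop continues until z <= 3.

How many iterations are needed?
6

Tracing iterations:
Initial: a=-5, z=9
After iteration 1: a=-10, z=8
After iteration 2: a=-20, z=7
After iteration 3: a=-40, z=6
After iteration 4: a=-80, z=5
After iteration 5: a=-160, z=4
After iteration 6: a=-320, z=3
z <= 3 now holds, so the loop exits after 6 iterations.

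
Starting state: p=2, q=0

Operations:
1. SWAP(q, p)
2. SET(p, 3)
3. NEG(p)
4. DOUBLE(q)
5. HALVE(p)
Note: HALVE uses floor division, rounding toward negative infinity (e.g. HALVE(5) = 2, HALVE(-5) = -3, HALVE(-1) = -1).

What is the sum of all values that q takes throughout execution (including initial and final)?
14

Values of q at each step:
Initial: q = 0
After step 1: q = 2
After step 2: q = 2
After step 3: q = 2
After step 4: q = 4
After step 5: q = 4
Sum = 0 + 2 + 2 + 2 + 4 + 4 = 14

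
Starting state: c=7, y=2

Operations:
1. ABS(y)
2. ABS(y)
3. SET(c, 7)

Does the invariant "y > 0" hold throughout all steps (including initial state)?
Yes

The invariant holds at every step.

State at each step:
Initial: c=7, y=2
After step 1: c=7, y=2
After step 2: c=7, y=2
After step 3: c=7, y=2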